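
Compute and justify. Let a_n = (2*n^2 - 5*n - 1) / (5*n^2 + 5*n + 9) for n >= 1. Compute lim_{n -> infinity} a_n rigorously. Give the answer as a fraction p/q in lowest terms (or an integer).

Divide numerator and denominator by n^2, the highest power:
numerator / n^2 = 2 - 5/n - 1/n^2
denominator / n^2 = 5 + 5/n + 9/n^2
As n -> infinity, all terms of the form c/n^k (k >= 1) tend to 0.
So numerator / n^2 -> 2 and denominator / n^2 -> 5.
Therefore lim a_n = 2/5.

2/5


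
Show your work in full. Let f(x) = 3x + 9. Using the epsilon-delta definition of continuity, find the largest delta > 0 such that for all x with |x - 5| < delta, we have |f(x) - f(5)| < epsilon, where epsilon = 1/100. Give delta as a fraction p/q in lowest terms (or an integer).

We compute f(5) = 3*(5) + 9 = 24.
|f(x) - f(5)| = |3x + 9 - (24)| = |3(x - 5)| = 3|x - 5|.
We need 3|x - 5| < 1/100, i.e. |x - 5| < 1/100 / 3 = 1/300.
So any delta <= 1/300 works. Conversely, if delta > 1/300, then x = 5 + 1/300 satisfies |x - 5| = 1/300 < delta but |f(x) - f(5)| = 3 * 1/300 = 1/100, which is not < 1/100; so no larger delta works.
Hence the largest such delta is 1/300.

1/300


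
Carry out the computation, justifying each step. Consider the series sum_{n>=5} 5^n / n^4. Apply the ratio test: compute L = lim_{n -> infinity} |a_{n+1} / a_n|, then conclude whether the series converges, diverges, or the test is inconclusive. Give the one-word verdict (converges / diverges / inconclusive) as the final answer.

Let a_n denote the general term. Form the ratio a_{n+1}/a_n and simplify:
a_{n+1}/a_n = 5*n^4/(n + 1)^4
Take the limit as n -> infinity: L = 5.
Since L = 5 > 1 (or L = infinity), the ratio test implies the series diverges.

diverges


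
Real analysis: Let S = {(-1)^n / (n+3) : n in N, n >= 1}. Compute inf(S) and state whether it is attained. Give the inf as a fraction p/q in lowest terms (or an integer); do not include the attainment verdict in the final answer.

Analysis:
- Values: -1/4, 1/5, -1/6, 1/7, -1/8, ...
- Positive terms (even n): 1/(2+3), 1/(4+3), ... decreasing -> max = 1/5 (n=2).
- Negative terms (odd n): -1/(1+3), -1/(3+3), ... increasing -> min = -1/4 (n=1).
- So sup = 1/5 (attained at n=2); inf = -1/4 (attained at n=1).
Conclusion: inf(S) = -1/4, attained in S.

-1/4


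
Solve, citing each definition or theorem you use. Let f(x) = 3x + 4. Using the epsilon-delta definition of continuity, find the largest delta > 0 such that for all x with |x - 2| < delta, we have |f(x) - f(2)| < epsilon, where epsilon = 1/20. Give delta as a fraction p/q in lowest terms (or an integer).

We compute f(2) = 3*(2) + 4 = 10.
|f(x) - f(2)| = |3x + 4 - (10)| = |3(x - 2)| = 3|x - 2|.
We need 3|x - 2| < 1/20, i.e. |x - 2| < 1/20 / 3 = 1/60.
So any delta <= 1/60 works. Conversely, if delta > 1/60, then x = 2 + 1/60 satisfies |x - 2| = 1/60 < delta but |f(x) - f(2)| = 3 * 1/60 = 1/20, which is not < 1/20; so no larger delta works.
Hence the largest such delta is 1/60.

1/60


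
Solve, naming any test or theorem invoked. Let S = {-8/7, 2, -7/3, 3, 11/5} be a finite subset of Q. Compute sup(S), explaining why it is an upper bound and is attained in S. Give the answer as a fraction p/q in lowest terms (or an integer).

S is finite, so sup(S) = max(S).
Sorted decreasing:
3, 11/5, 2, -8/7, -7/3
The extremum is 3.
For every x in S, x <= 3. And 3 is in S, so it is attained.
Therefore sup(S) = 3.

3


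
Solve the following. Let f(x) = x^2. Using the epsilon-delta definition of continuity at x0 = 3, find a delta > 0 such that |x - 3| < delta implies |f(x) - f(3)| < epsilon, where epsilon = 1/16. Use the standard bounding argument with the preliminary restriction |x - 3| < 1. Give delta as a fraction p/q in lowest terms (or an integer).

Factor: |x^2 - (3)^2| = |x - 3| * |x + 3|.
Impose |x - 3| < 1 first. Then |x + 3| = |(x - 3) + 2*(3)| <= |x - 3| + 2*|3| < 1 + 6 = 7.
So |x^2 - (3)^2| < delta * 7.
We need delta * 7 <= 1/16, i.e. delta <= 1/16/7 = 1/112.
Since 1/112 < 1, this is tighter than 1; take delta = 1/112.
So delta = 1/112 works.

1/112


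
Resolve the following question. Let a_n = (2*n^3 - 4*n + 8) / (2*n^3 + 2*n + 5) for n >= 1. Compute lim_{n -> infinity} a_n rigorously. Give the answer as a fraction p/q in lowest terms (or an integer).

Divide numerator and denominator by n^3, the highest power:
numerator / n^3 = 2 - 4/n^2 + 8/n^3
denominator / n^3 = 2 + 2/n^2 + 5/n^3
As n -> infinity, all terms of the form c/n^k (k >= 1) tend to 0.
So numerator / n^3 -> 2 and denominator / n^3 -> 2.
Therefore lim a_n = 1.

1


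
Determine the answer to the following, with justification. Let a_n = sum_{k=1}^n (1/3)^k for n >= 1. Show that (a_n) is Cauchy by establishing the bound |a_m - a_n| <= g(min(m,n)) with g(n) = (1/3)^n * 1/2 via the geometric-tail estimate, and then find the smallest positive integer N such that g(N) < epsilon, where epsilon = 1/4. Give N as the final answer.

For m > n >= 1: |a_m - a_n| = sum_{k=n+1}^m (1/3)^k < sum_{k=n+1}^infinity (1/3)^k = (1/3)^(n+1) / (1 - 1/3) = (1/3)^n * (1/3) * (3/2) = (1/3)^n * 1/2.
So g(n) = (1/3)^n / 2. Since g(n) -> 0, (a_n) is Cauchy.
Now solve g(N) < 1/4: (1/3)^N / 2 < 1/4 <=> 3^N > 1 / (2 * 1/4) = 2.
Check powers of 3: 3^0 = 1 <= 2, 3^1 = 3 > 2.
So the smallest such N is 1. Check: g(1) = 1/(2 * 3) = 1/6 < 1/4.

1


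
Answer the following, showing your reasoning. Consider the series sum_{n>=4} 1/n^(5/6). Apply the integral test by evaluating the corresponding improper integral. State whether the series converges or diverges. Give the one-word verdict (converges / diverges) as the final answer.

Let f(x) = x^(-5/6). Then f is positive, continuous, and decreasing on [4, infinity), so the integral test applies.
Compute the improper integral int_{4}^infinity f(x) dx:
  antiderivative F(x) = 6*x^(1/6).
  As x -> infinity, F(x) -> infinity (since p = 5/6 < 1).
  So the integral diverges. By the integral test, the series diverges.

diverges


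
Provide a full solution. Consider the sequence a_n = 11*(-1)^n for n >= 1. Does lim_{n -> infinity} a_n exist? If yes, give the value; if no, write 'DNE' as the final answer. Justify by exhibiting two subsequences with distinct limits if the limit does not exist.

Examine the behaviour of a_n along subsequences.
Even-n subsequence a_{2k} = 11 -> 11. Odd-n subsequence a_{2k+1} = -11 -> -11.
Since these two subsequential limits are 11 and -11, distinct, the full sequence cannot converge (a convergent sequence has all subsequences tending to the same limit). So lim a_n does not exist.

DNE


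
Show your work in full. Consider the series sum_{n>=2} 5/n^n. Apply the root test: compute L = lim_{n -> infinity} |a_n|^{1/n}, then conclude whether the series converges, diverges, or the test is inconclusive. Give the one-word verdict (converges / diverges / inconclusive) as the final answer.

Let a_n denote the general term. Form |a_n|^(1/n) and simplify:
|a_n|^(1/n) = 5^(1/n)/n
Take the limit as n -> infinity: L = 0.
Since L = 0 < 1, the root test implies convergence.

converges


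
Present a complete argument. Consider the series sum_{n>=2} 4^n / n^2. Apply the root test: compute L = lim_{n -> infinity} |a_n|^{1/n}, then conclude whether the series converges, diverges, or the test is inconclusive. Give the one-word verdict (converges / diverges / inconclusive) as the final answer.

Let a_n denote the general term. Form |a_n|^(1/n) and simplify:
|a_n|^(1/n) = 4/n^(2/n)
Take the limit as n -> infinity: L = 4.
Since L = 4 > 1, the root test implies divergence.

diverges


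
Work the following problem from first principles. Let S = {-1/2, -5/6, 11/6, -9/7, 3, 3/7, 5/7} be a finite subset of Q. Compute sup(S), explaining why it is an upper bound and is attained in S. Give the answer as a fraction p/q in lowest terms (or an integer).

S is finite, so sup(S) = max(S).
Sorted decreasing:
3, 11/6, 5/7, 3/7, -1/2, -5/6, -9/7
The extremum is 3.
For every x in S, x <= 3. And 3 is in S, so it is attained.
Therefore sup(S) = 3.

3


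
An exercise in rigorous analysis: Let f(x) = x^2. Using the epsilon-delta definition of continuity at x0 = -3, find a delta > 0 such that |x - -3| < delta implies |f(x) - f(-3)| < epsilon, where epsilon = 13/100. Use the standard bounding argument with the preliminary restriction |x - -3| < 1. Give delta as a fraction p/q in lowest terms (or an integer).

Factor: |x^2 - (-3)^2| = |x - -3| * |x + -3|.
Impose |x - -3| < 1 first. Then |x + -3| = |(x - -3) + 2*(-3)| <= |x - -3| + 2*|-3| < 1 + 6 = 7.
So |x^2 - (-3)^2| < delta * 7.
We need delta * 7 <= 13/100, i.e. delta <= 13/100/7 = 13/700.
Since 13/700 < 1, this is tighter than 1; take delta = 13/700.
So delta = 13/700 works.

13/700


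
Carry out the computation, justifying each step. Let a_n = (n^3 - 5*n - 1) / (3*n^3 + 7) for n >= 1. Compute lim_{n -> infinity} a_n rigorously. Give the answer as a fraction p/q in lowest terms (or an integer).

Divide numerator and denominator by n^3, the highest power:
numerator / n^3 = 1 - 5/n^2 - 1/n^3
denominator / n^3 = 3 + 7/n^3
As n -> infinity, all terms of the form c/n^k (k >= 1) tend to 0.
So numerator / n^3 -> 1 and denominator / n^3 -> 3.
Therefore lim a_n = 1/3.

1/3


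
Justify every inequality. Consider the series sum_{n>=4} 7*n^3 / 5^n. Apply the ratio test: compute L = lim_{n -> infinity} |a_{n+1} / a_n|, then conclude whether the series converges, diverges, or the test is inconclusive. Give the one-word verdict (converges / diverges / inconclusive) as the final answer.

Let a_n denote the general term. Form the ratio a_{n+1}/a_n and simplify:
a_{n+1}/a_n = (n + 1)^3/(5*n^3)
Take the limit as n -> infinity: L = 1/5.
Since L = 1/5 < 1, the ratio test implies the series converges.

converges


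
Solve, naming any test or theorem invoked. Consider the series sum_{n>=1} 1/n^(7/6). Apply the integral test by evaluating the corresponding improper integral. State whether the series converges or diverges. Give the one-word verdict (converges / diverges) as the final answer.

Let f(x) = x^(-7/6). Then f is positive, continuous, and decreasing on [1, infinity), so the integral test applies.
Compute the improper integral int_{1}^infinity f(x) dx:
  antiderivative F(x) = -6/x^(1/6).
  As x -> infinity, F(x) -> 0 (since p = 7/6 > 1).
  So int = F(infinity) - F(1) = 0 - (-6) = 6.
  Finite, so by the integral test, the series converges.

converges


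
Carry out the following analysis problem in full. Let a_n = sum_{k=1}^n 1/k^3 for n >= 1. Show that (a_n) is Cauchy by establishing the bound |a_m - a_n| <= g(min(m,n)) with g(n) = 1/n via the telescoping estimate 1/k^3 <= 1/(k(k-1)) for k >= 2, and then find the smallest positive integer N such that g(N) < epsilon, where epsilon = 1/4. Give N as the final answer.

For m > n >= 1: |a_m - a_n| = sum_{k=n+1}^m 1/k^3.
Use 1/k^3 <= 1/(k(k-1)) = 1/(k-1) - 1/k for k >= 2 (which holds since k^3 >= k^2 >= k(k-1) for k >= 2):
sum_{k=n+1}^m 1/k^3 <= sum_{k=n+1}^m (1/(k-1) - 1/k) = 1/n - 1/m <= 1/n.
By symmetry the same bound holds with n,m swapped, so |a_m - a_n| <= 1/min(m,n) = g(min(m,n)). Since g(n) -> 0, (a_n) is Cauchy.
Now solve g(N) < 1/4: 1/N < 1/4 <=> N > 1/(1/4) = 4.
The smallest integer strictly greater than 4 is N = 5.
Check: g(5) = 1/5 < 1/4; g(4) = 1/4 >= 1/4. So N = 5.

5


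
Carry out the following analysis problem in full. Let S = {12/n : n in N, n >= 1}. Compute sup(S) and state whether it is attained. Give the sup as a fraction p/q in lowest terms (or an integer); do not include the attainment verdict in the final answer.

Analysis:
- Values: 12, 6, 4, 3, ... strictly decreasing.
- The maximum is 12 (n=1); sup = 12 (attained).
- The set is bounded below by 0; 12/n -> 0 so 0 is the greatest lower bound.
- 0 is not in the set, so inf = 0 is not attained.
Conclusion: sup(S) = 12, attained in S.

12


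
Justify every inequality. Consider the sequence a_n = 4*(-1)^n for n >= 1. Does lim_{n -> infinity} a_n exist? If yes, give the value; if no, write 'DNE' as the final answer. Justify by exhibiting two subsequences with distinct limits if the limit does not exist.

Examine the behaviour of a_n along subsequences.
Even-n subsequence a_{2k} = 4 -> 4. Odd-n subsequence a_{2k+1} = -4 -> -4.
Since these two subsequential limits are 4 and -4, distinct, the full sequence cannot converge (a convergent sequence has all subsequences tending to the same limit). So lim a_n does not exist.

DNE


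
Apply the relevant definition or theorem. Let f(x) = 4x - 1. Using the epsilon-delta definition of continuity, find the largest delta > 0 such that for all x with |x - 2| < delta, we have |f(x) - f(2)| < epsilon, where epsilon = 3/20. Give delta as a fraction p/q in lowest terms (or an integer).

We compute f(2) = 4*(2) - 1 = 7.
|f(x) - f(2)| = |4x - 1 - (7)| = |4(x - 2)| = 4|x - 2|.
We need 4|x - 2| < 3/20, i.e. |x - 2| < 3/20 / 4 = 3/80.
So any delta <= 3/80 works. Conversely, if delta > 3/80, then x = 2 + 3/80 satisfies |x - 2| = 3/80 < delta but |f(x) - f(2)| = 4 * 3/80 = 3/20, which is not < 3/20; so no larger delta works.
Hence the largest such delta is 3/80.

3/80


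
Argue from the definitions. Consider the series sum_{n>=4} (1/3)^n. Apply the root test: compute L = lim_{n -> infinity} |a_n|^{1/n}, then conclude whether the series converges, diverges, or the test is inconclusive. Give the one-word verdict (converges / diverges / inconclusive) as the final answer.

Let a_n denote the general term. Form |a_n|^(1/n) and simplify:
|a_n|^(1/n) = 1/3
Take the limit as n -> infinity: L = 1/3.
Since L = 1/3 < 1, the root test implies convergence.

converges


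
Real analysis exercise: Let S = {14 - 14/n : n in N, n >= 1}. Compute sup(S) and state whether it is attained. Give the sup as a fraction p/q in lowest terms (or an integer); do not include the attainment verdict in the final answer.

Analysis:
- Values: 0, 7, 28/3, 21/2, ... strictly increasing.
- Minimum is 0 (n=1); inf = 0 (attained).
- 14 - 14/n -> 14 from below; sup = 14, not attained.
Conclusion: sup(S) = 14, not attained in S.

14


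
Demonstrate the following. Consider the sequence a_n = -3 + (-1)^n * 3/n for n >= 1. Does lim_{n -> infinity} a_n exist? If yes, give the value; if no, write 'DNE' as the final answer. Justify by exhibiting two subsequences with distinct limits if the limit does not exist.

Examine the behaviour of a_n along subsequences.
Even-n subsequence a_{2k} = -3 + 3/(2k) -> -3. Odd-n subsequence a_{2k+1} = -3 - 3/(2k+1) -> -3. Both tend to -3, which suggests the limit is -3; verify directly.
|a_n - (-3)| = |(-1)^n * 3/n| = 3/n for every n >= 1.
Given epsilon > 0, choose a positive integer N > 3/epsilon. Then for all n >= N, |a_n - (-3)| = 3/n <= 3/N < epsilon.
So by the definition of the limit, lim a_n exists and equals -3.

-3


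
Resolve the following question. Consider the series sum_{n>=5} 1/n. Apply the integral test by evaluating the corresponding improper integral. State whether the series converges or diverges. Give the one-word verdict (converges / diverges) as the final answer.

Let f(x) = 1/x. Then f is positive, continuous, and decreasing on [5, infinity), so the integral test applies.
Compute the improper integral int_{5}^infinity f(x) dx:
  antiderivative F(x) = log(x).
  As x -> infinity, log(x) -> infinity.
  So int = infinity - log(5) = infinity. By the integral test, the series diverges.

diverges


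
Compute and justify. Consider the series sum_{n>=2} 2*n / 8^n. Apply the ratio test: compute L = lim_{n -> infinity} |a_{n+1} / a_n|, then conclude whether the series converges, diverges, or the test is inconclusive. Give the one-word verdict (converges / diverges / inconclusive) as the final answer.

Let a_n denote the general term. Form the ratio a_{n+1}/a_n and simplify:
a_{n+1}/a_n = (n + 1)/(8*n)
Take the limit as n -> infinity: L = 1/8.
Since L = 1/8 < 1, the ratio test implies the series converges.

converges


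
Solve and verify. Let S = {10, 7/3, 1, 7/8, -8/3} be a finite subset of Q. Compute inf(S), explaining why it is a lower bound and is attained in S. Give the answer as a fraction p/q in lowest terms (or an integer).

S is finite, so inf(S) = min(S).
Sorted increasing:
-8/3, 7/8, 1, 7/3, 10
The extremum is -8/3.
For every x in S, x >= -8/3. And -8/3 is in S, so it is attained.
Therefore inf(S) = -8/3.

-8/3


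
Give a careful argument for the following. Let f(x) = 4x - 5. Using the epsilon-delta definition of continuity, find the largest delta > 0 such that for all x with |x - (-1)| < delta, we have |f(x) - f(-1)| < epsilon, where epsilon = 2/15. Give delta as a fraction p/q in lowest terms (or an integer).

We compute f(-1) = 4*(-1) - 5 = -9.
|f(x) - f(-1)| = |4x - 5 - (-9)| = |4(x - (-1))| = 4|x - (-1)|.
We need 4|x - (-1)| < 2/15, i.e. |x - (-1)| < 2/15 / 4 = 1/30.
So any delta <= 1/30 works. Conversely, if delta > 1/30, then x = -1 + 1/30 satisfies |x - (-1)| = 1/30 < delta but |f(x) - f(-1)| = 4 * 1/30 = 2/15, which is not < 2/15; so no larger delta works.
Hence the largest such delta is 1/30.

1/30


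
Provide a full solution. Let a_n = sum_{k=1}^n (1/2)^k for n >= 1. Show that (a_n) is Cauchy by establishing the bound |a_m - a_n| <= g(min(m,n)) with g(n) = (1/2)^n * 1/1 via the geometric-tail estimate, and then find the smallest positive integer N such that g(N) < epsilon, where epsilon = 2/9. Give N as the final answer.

For m > n >= 1: |a_m - a_n| = sum_{k=n+1}^m (1/2)^k < sum_{k=n+1}^infinity (1/2)^k = (1/2)^(n+1) / (1 - 1/2) = (1/2)^n * (1/2) * (2/1) = (1/2)^n * 1/1.
So g(n) = (1/2)^n / 1. Since g(n) -> 0, (a_n) is Cauchy.
Now solve g(N) < 2/9: (1/2)^N / 1 < 2/9 <=> 2^N > 1 / (1 * 2/9) = 9/2.
Check powers of 2: 2^2 = 4 <= 9/2, 2^3 = 8 > 9/2.
So the smallest such N is 3. Check: g(3) = 1/(1 * 8) = 1/8 < 2/9.

3


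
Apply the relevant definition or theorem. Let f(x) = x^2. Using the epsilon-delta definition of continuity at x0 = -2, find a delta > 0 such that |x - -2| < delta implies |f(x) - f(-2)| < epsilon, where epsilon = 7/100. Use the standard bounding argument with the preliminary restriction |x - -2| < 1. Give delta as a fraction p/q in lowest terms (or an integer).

Factor: |x^2 - (-2)^2| = |x - -2| * |x + -2|.
Impose |x - -2| < 1 first. Then |x + -2| = |(x - -2) + 2*(-2)| <= |x - -2| + 2*|-2| < 1 + 4 = 5.
So |x^2 - (-2)^2| < delta * 5.
We need delta * 5 <= 7/100, i.e. delta <= 7/100/5 = 7/500.
Since 7/500 < 1, this is tighter than 1; take delta = 7/500.
So delta = 7/500 works.

7/500


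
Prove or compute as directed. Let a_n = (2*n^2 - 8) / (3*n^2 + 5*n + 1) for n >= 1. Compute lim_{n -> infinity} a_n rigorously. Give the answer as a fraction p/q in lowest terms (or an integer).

Divide numerator and denominator by n^2, the highest power:
numerator / n^2 = 2 - 8/n^2
denominator / n^2 = 3 + 5/n + n^(-2)
As n -> infinity, all terms of the form c/n^k (k >= 1) tend to 0.
So numerator / n^2 -> 2 and denominator / n^2 -> 3.
Therefore lim a_n = 2/3.

2/3


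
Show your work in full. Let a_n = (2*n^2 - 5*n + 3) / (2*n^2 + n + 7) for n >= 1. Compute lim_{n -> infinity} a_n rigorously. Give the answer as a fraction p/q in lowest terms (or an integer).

Divide numerator and denominator by n^2, the highest power:
numerator / n^2 = 2 - 5/n + 3/n^2
denominator / n^2 = 2 + 1/n + 7/n^2
As n -> infinity, all terms of the form c/n^k (k >= 1) tend to 0.
So numerator / n^2 -> 2 and denominator / n^2 -> 2.
Therefore lim a_n = 1.

1


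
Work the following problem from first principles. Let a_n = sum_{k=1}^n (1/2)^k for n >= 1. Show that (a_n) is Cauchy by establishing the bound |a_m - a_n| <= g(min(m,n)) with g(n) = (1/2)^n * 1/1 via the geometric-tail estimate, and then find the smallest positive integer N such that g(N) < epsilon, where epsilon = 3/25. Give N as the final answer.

For m > n >= 1: |a_m - a_n| = sum_{k=n+1}^m (1/2)^k < sum_{k=n+1}^infinity (1/2)^k = (1/2)^(n+1) / (1 - 1/2) = (1/2)^n * (1/2) * (2/1) = (1/2)^n * 1/1.
So g(n) = (1/2)^n / 1. Since g(n) -> 0, (a_n) is Cauchy.
Now solve g(N) < 3/25: (1/2)^N / 1 < 3/25 <=> 2^N > 1 / (1 * 3/25) = 25/3.
Check powers of 2: 2^3 = 8 <= 25/3, 2^4 = 16 > 25/3.
So the smallest such N is 4. Check: g(4) = 1/(1 * 16) = 1/16 < 3/25.

4


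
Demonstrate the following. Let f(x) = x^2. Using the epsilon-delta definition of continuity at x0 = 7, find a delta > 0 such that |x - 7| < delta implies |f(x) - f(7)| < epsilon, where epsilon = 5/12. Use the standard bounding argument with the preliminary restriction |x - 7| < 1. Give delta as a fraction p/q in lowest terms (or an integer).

Factor: |x^2 - (7)^2| = |x - 7| * |x + 7|.
Impose |x - 7| < 1 first. Then |x + 7| = |(x - 7) + 2*(7)| <= |x - 7| + 2*|7| < 1 + 14 = 15.
So |x^2 - (7)^2| < delta * 15.
We need delta * 15 <= 5/12, i.e. delta <= 5/12/15 = 1/36.
Since 1/36 < 1, this is tighter than 1; take delta = 1/36.
So delta = 1/36 works.

1/36


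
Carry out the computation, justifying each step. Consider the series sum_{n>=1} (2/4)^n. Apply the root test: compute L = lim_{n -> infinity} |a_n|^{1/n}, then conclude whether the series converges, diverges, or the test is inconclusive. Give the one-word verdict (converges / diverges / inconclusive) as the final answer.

Let a_n denote the general term. Form |a_n|^(1/n) and simplify:
|a_n|^(1/n) = 1/2
Take the limit as n -> infinity: L = 1/2.
Since L = 1/2 < 1, the root test implies convergence.

converges


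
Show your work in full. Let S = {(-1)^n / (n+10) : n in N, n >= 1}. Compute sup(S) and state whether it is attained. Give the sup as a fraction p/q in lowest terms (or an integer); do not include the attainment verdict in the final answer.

Analysis:
- Values: -1/11, 1/12, -1/13, 1/14, -1/15, ...
- Positive terms (even n): 1/(2+10), 1/(4+10), ... decreasing -> max = 1/12 (n=2).
- Negative terms (odd n): -1/(1+10), -1/(3+10), ... increasing -> min = -1/11 (n=1).
- So sup = 1/12 (attained at n=2); inf = -1/11 (attained at n=1).
Conclusion: sup(S) = 1/12, attained in S.

1/12


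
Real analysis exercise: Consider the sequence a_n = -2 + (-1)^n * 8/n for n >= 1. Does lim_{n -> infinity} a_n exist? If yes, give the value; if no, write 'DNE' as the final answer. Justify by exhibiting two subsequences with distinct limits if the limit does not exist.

Examine the behaviour of a_n along subsequences.
Even-n subsequence a_{2k} = -2 + 8/(2k) -> -2. Odd-n subsequence a_{2k+1} = -2 - 8/(2k+1) -> -2. Both tend to -2, which suggests the limit is -2; verify directly.
|a_n - (-2)| = |(-1)^n * 8/n| = 8/n for every n >= 1.
Given epsilon > 0, choose a positive integer N > 8/epsilon. Then for all n >= N, |a_n - (-2)| = 8/n <= 8/N < epsilon.
So by the definition of the limit, lim a_n exists and equals -2.

-2


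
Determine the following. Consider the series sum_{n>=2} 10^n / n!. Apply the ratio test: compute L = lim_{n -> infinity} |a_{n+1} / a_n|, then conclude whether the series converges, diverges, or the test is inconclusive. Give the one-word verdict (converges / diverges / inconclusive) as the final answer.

Let a_n denote the general term. Form the ratio a_{n+1}/a_n and simplify:
a_{n+1}/a_n = 10/(n + 1)
Take the limit as n -> infinity: L = 0.
Since L = 0 < 1, the ratio test implies the series converges.

converges


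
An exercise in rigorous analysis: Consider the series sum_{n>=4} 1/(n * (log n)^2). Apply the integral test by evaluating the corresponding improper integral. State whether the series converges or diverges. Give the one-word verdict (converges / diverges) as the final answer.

Let f(x) = 1/(x*log(x)^2). Then f is positive, continuous, and decreasing on [4, infinity), so the integral test applies.
Compute the improper integral int_{4}^infinity f(x) dx:
  antiderivative F(x) = -1/log(x).
  F(x) -> 0 as x -> infinity.  int = 0 - F(4) = 1/log(4) < infinity. By the integral test, the series converges.

converges


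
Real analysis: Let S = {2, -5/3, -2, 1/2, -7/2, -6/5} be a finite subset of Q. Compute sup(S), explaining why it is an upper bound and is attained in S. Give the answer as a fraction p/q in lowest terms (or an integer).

S is finite, so sup(S) = max(S).
Sorted decreasing:
2, 1/2, -6/5, -5/3, -2, -7/2
The extremum is 2.
For every x in S, x <= 2. And 2 is in S, so it is attained.
Therefore sup(S) = 2.

2


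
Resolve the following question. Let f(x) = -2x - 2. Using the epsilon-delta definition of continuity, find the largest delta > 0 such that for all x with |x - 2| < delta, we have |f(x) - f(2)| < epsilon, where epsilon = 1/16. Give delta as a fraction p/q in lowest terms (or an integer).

We compute f(2) = -2*(2) - 2 = -6.
|f(x) - f(2)| = |-2x - 2 - (-6)| = |-2(x - 2)| = 2|x - 2|.
We need 2|x - 2| < 1/16, i.e. |x - 2| < 1/16 / 2 = 1/32.
So any delta <= 1/32 works. Conversely, if delta > 1/32, then x = 2 + 1/32 satisfies |x - 2| = 1/32 < delta but |f(x) - f(2)| = 2 * 1/32 = 1/16, which is not < 1/16; so no larger delta works.
Hence the largest such delta is 1/32.

1/32


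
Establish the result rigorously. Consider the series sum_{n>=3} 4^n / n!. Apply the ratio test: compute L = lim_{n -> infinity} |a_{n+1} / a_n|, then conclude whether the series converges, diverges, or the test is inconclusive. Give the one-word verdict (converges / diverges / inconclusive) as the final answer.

Let a_n denote the general term. Form the ratio a_{n+1}/a_n and simplify:
a_{n+1}/a_n = 4/(n + 1)
Take the limit as n -> infinity: L = 0.
Since L = 0 < 1, the ratio test implies the series converges.

converges


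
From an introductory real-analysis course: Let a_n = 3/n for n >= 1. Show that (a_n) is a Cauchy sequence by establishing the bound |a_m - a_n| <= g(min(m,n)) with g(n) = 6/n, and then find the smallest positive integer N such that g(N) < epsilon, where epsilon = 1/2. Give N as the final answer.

For any m, n >= 1, by the triangle inequality:
|a_m - a_n| = |3/m - 3/n| <= 3*1/m + 3*1/n <= 6/min(m,n).
So g(n) = 6/n bounds the Cauchy difference. Since g(n) -> 0, (a_n) is Cauchy.
Now solve g(N) < 1/2: 6/N < 1/2 <=> N > 6 / (1/2) = 12.
The smallest integer strictly greater than 12 is N = 13.
Check: g(13) = 6/13 = 6/13 < 1/2; g(12) = 1/2 >= 1/2. So N = 13.

13


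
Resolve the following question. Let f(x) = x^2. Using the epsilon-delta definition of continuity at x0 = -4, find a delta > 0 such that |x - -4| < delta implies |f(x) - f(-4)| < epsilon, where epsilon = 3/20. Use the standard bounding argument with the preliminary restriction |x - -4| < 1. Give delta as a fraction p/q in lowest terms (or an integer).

Factor: |x^2 - (-4)^2| = |x - -4| * |x + -4|.
Impose |x - -4| < 1 first. Then |x + -4| = |(x - -4) + 2*(-4)| <= |x - -4| + 2*|-4| < 1 + 8 = 9.
So |x^2 - (-4)^2| < delta * 9.
We need delta * 9 <= 3/20, i.e. delta <= 3/20/9 = 1/60.
Since 1/60 < 1, this is tighter than 1; take delta = 1/60.
So delta = 1/60 works.

1/60


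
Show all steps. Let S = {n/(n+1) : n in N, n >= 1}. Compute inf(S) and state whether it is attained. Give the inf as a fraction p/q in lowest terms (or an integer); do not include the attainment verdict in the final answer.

Analysis:
- Values: 1/2, 2/3, 3/4, 4/5, ... strictly increasing.
- Minimum is 1/2 (n=1); inf = 1/2 (attained).
- n/(n+1) = 1 - 1/(n+1) -> 1 from below as n -> infinity, and never equals 1.
- So sup = 1 (not attained).
Conclusion: inf(S) = 1/2, attained in S.

1/2


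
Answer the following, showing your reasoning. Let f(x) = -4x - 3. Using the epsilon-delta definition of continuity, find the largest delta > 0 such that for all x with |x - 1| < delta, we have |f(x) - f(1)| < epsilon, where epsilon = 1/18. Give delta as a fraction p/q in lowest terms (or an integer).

We compute f(1) = -4*(1) - 3 = -7.
|f(x) - f(1)| = |-4x - 3 - (-7)| = |-4(x - 1)| = 4|x - 1|.
We need 4|x - 1| < 1/18, i.e. |x - 1| < 1/18 / 4 = 1/72.
So any delta <= 1/72 works. Conversely, if delta > 1/72, then x = 1 + 1/72 satisfies |x - 1| = 1/72 < delta but |f(x) - f(1)| = 4 * 1/72 = 1/18, which is not < 1/18; so no larger delta works.
Hence the largest such delta is 1/72.

1/72


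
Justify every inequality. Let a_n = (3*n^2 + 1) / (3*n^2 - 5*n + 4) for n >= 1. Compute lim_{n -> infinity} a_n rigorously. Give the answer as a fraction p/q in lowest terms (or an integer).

Divide numerator and denominator by n^2, the highest power:
numerator / n^2 = 3 + n^(-2)
denominator / n^2 = 3 - 5/n + 4/n^2
As n -> infinity, all terms of the form c/n^k (k >= 1) tend to 0.
So numerator / n^2 -> 3 and denominator / n^2 -> 3.
Therefore lim a_n = 1.

1


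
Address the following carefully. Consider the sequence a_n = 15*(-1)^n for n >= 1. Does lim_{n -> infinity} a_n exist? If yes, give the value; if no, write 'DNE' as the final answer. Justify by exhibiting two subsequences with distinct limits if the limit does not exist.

Examine the behaviour of a_n along subsequences.
Even-n subsequence a_{2k} = 15 -> 15. Odd-n subsequence a_{2k+1} = -15 -> -15.
Since these two subsequential limits are 15 and -15, distinct, the full sequence cannot converge (a convergent sequence has all subsequences tending to the same limit). So lim a_n does not exist.

DNE


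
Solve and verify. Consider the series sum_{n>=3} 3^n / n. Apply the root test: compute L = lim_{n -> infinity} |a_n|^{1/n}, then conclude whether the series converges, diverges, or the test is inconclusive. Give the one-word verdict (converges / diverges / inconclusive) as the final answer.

Let a_n denote the general term. Form |a_n|^(1/n) and simplify:
|a_n|^(1/n) = 3/n^(1/n)
Take the limit as n -> infinity: L = 3.
Since L = 3 > 1, the root test implies divergence.

diverges


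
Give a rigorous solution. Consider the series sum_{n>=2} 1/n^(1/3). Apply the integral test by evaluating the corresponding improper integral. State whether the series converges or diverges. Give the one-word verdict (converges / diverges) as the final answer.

Let f(x) = x^(-1/3). Then f is positive, continuous, and decreasing on [2, infinity), so the integral test applies.
Compute the improper integral int_{2}^infinity f(x) dx:
  antiderivative F(x) = 3*x^(2/3)/2.
  As x -> infinity, F(x) -> infinity (since p = 1/3 < 1).
  So the integral diverges. By the integral test, the series diverges.

diverges


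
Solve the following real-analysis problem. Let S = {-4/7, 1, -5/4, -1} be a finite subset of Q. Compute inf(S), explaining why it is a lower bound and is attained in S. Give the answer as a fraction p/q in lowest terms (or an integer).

S is finite, so inf(S) = min(S).
Sorted increasing:
-5/4, -1, -4/7, 1
The extremum is -5/4.
For every x in S, x >= -5/4. And -5/4 is in S, so it is attained.
Therefore inf(S) = -5/4.

-5/4


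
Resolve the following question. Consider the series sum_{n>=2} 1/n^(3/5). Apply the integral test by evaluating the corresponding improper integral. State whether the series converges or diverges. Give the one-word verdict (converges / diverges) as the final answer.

Let f(x) = x^(-3/5). Then f is positive, continuous, and decreasing on [2, infinity), so the integral test applies.
Compute the improper integral int_{2}^infinity f(x) dx:
  antiderivative F(x) = 5*x^(2/5)/2.
  As x -> infinity, F(x) -> infinity (since p = 3/5 < 1).
  So the integral diverges. By the integral test, the series diverges.

diverges


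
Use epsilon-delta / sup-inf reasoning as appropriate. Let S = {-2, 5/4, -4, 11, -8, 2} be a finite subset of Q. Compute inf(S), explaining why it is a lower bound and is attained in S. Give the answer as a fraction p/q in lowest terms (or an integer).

S is finite, so inf(S) = min(S).
Sorted increasing:
-8, -4, -2, 5/4, 2, 11
The extremum is -8.
For every x in S, x >= -8. And -8 is in S, so it is attained.
Therefore inf(S) = -8.

-8


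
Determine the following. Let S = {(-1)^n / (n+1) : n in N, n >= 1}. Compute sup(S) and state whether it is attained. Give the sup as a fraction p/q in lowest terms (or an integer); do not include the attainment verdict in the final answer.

Analysis:
- Values: -1/2, 1/3, -1/4, 1/5, -1/6, ...
- Positive terms (even n): 1/(2+1), 1/(4+1), ... decreasing -> max = 1/3 (n=2).
- Negative terms (odd n): -1/(1+1), -1/(3+1), ... increasing -> min = -1/2 (n=1).
- So sup = 1/3 (attained at n=2); inf = -1/2 (attained at n=1).
Conclusion: sup(S) = 1/3, attained in S.

1/3


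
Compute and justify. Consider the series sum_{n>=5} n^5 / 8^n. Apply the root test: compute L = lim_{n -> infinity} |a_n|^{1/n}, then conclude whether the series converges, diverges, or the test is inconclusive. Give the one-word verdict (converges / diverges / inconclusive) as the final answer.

Let a_n denote the general term. Form |a_n|^(1/n) and simplify:
|a_n|^(1/n) = n^(5/n)/8
Take the limit as n -> infinity: L = 1/8.
Since L = 1/8 < 1, the root test implies convergence.

converges


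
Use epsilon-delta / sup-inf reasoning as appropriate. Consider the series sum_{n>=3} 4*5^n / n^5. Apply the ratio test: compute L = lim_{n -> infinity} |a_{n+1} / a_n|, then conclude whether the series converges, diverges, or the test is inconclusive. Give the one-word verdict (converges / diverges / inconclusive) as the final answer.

Let a_n denote the general term. Form the ratio a_{n+1}/a_n and simplify:
a_{n+1}/a_n = 5*n^5/(n + 1)^5
Take the limit as n -> infinity: L = 5.
Since L = 5 > 1 (or L = infinity), the ratio test implies the series diverges.

diverges


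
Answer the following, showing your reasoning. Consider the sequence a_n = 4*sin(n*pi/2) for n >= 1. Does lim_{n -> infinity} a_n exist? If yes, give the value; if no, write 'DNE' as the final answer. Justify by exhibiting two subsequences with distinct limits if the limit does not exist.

Examine the behaviour of a_n along subsequences.
a_{4k+1} = 4*sin(pi/2 + 2k*pi) = 4 -> 4. a_{4k+3} = 4*sin(3pi/2 + 2k*pi) = -4 -> -4.
Since these two subsequential limits are 4 and -4, distinct, the full sequence cannot converge (a convergent sequence has all subsequences tending to the same limit). So lim a_n does not exist.

DNE


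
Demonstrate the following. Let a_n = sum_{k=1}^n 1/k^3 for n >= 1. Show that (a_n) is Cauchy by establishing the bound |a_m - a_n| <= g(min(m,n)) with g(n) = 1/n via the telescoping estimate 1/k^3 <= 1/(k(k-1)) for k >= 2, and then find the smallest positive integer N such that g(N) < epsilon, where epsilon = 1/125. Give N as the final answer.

For m > n >= 1: |a_m - a_n| = sum_{k=n+1}^m 1/k^3.
Use 1/k^3 <= 1/(k(k-1)) = 1/(k-1) - 1/k for k >= 2 (which holds since k^3 >= k^2 >= k(k-1) for k >= 2):
sum_{k=n+1}^m 1/k^3 <= sum_{k=n+1}^m (1/(k-1) - 1/k) = 1/n - 1/m <= 1/n.
By symmetry the same bound holds with n,m swapped, so |a_m - a_n| <= 1/min(m,n) = g(min(m,n)). Since g(n) -> 0, (a_n) is Cauchy.
Now solve g(N) < 1/125: 1/N < 1/125 <=> N > 1/(1/125) = 125.
The smallest integer strictly greater than 125 is N = 126.
Check: g(126) = 1/126 < 1/125; g(125) = 1/125 >= 1/125. So N = 126.

126


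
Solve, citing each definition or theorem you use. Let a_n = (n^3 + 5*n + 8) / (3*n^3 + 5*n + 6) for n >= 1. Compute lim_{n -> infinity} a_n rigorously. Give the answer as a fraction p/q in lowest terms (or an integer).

Divide numerator and denominator by n^3, the highest power:
numerator / n^3 = 1 + 5/n^2 + 8/n^3
denominator / n^3 = 3 + 5/n^2 + 6/n^3
As n -> infinity, all terms of the form c/n^k (k >= 1) tend to 0.
So numerator / n^3 -> 1 and denominator / n^3 -> 3.
Therefore lim a_n = 1/3.

1/3


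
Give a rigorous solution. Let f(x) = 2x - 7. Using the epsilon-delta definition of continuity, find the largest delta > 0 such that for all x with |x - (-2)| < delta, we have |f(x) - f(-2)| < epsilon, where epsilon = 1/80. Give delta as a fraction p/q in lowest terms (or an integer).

We compute f(-2) = 2*(-2) - 7 = -11.
|f(x) - f(-2)| = |2x - 7 - (-11)| = |2(x - (-2))| = 2|x - (-2)|.
We need 2|x - (-2)| < 1/80, i.e. |x - (-2)| < 1/80 / 2 = 1/160.
So any delta <= 1/160 works. Conversely, if delta > 1/160, then x = -2 + 1/160 satisfies |x - (-2)| = 1/160 < delta but |f(x) - f(-2)| = 2 * 1/160 = 1/80, which is not < 1/80; so no larger delta works.
Hence the largest such delta is 1/160.

1/160


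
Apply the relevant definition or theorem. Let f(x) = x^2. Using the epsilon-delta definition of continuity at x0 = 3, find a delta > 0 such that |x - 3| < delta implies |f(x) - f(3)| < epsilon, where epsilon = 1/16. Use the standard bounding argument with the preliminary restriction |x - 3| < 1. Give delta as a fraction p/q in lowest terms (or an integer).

Factor: |x^2 - (3)^2| = |x - 3| * |x + 3|.
Impose |x - 3| < 1 first. Then |x + 3| = |(x - 3) + 2*(3)| <= |x - 3| + 2*|3| < 1 + 6 = 7.
So |x^2 - (3)^2| < delta * 7.
We need delta * 7 <= 1/16, i.e. delta <= 1/16/7 = 1/112.
Since 1/112 < 1, this is tighter than 1; take delta = 1/112.
So delta = 1/112 works.

1/112


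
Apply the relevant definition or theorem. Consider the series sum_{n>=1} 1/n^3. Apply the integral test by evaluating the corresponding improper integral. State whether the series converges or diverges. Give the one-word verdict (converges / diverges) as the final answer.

Let f(x) = x^(-3). Then f is positive, continuous, and decreasing on [1, infinity), so the integral test applies.
Compute the improper integral int_{1}^infinity f(x) dx:
  antiderivative F(x) = -1/(2*x^2).
  As x -> infinity, F(x) -> 0 (since p = 3 > 1).
  So int = F(infinity) - F(1) = 0 - (-1/2) = 1/2.
  Finite, so by the integral test, the series converges.

converges


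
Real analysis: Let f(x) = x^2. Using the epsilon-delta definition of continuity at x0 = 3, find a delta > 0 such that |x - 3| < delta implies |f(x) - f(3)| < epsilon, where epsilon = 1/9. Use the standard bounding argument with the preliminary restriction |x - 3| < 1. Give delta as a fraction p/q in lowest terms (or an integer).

Factor: |x^2 - (3)^2| = |x - 3| * |x + 3|.
Impose |x - 3| < 1 first. Then |x + 3| = |(x - 3) + 2*(3)| <= |x - 3| + 2*|3| < 1 + 6 = 7.
So |x^2 - (3)^2| < delta * 7.
We need delta * 7 <= 1/9, i.e. delta <= 1/9/7 = 1/63.
Since 1/63 < 1, this is tighter than 1; take delta = 1/63.
So delta = 1/63 works.

1/63


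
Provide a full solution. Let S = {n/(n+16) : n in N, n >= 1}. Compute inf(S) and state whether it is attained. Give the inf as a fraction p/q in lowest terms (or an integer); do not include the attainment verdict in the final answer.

Analysis:
- Values: 1/17, 1/9, 3/19, 1/5, ... strictly increasing.
- Minimum is 1/17 (n=1); inf = 1/17 (attained).
- n/(n+16) = 1 - 16/(n+16) -> 1 from below as n -> infinity, and never equals 1.
- So sup = 1 (not attained).
Conclusion: inf(S) = 1/17, attained in S.

1/17


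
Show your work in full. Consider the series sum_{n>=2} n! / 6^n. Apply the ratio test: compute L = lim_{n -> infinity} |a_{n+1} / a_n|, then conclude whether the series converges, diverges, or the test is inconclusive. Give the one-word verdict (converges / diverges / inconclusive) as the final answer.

Let a_n denote the general term. Form the ratio a_{n+1}/a_n and simplify:
a_{n+1}/a_n = n/6 + 1/6
Take the limit as n -> infinity: L = infinity.
Since L = infinity > 1 (or L = infinity), the ratio test implies the series diverges.

diverges


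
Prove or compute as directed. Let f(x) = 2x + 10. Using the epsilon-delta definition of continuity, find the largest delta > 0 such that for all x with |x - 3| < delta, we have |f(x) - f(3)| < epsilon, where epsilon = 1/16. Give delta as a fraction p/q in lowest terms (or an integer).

We compute f(3) = 2*(3) + 10 = 16.
|f(x) - f(3)| = |2x + 10 - (16)| = |2(x - 3)| = 2|x - 3|.
We need 2|x - 3| < 1/16, i.e. |x - 3| < 1/16 / 2 = 1/32.
So any delta <= 1/32 works. Conversely, if delta > 1/32, then x = 3 + 1/32 satisfies |x - 3| = 1/32 < delta but |f(x) - f(3)| = 2 * 1/32 = 1/16, which is not < 1/16; so no larger delta works.
Hence the largest such delta is 1/32.

1/32


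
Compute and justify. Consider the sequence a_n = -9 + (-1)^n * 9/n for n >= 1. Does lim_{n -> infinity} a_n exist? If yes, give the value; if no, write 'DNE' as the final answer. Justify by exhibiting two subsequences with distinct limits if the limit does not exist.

Examine the behaviour of a_n along subsequences.
Even-n subsequence a_{2k} = -9 + 9/(2k) -> -9. Odd-n subsequence a_{2k+1} = -9 - 9/(2k+1) -> -9. Both tend to -9, which suggests the limit is -9; verify directly.
|a_n - (-9)| = |(-1)^n * 9/n| = 9/n for every n >= 1.
Given epsilon > 0, choose a positive integer N > 9/epsilon. Then for all n >= N, |a_n - (-9)| = 9/n <= 9/N < epsilon.
So by the definition of the limit, lim a_n exists and equals -9.

-9
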